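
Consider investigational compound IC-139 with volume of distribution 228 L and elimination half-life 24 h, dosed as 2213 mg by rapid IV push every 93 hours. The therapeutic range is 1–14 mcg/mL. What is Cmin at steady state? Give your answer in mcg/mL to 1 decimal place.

0.7 mcg/mL

Over one 93-h interval, 93/24 ≈ 3.875 half-lives elapse, leaving f ≈ 0.0682 of each dose.
At steady state, accumulation factor R = 1/(1 − e^(−kτ)) ≈ 1.0732.
Single-dose peak C₀ = D/Vd = 2213/228 ≈ 9.706 mcg/mL.
Cmax,ss = C₀/(1 − f) ≈ 9.706/0.9318 ≈ 10.416 mcg/mL.
One interval later, Cmin,ss = Cmax,ss·e^(−kτ) ≈ 10.416 × 0.0682 ≈ 0.710 mcg/mL.
Trough 0.7 mcg/mL vs MEC 1 mcg/mL: subtherapeutic.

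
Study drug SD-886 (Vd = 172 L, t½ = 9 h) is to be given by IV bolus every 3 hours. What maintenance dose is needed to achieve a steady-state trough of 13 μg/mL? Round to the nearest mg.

τ/t½ = 3/9 ≈ 0.33333, so f = (1/2)^(3/9) ≈ 0.793701.
Cmin,ss = (D/Vd)·f/(1−f), so D = Cmin,ss·Vd·(1−f)/f.
D = 13 × 172 × (1−f)/f ≈ 13 × 172 × 0.25992 ≈ 581.18 mg.

581 mg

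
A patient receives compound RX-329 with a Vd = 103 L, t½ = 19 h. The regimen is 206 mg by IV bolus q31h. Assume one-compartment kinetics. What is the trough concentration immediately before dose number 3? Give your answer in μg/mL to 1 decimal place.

f = (1/2)^(τ/t½) = (1/2)^(31/19) ≈ 0.3227.
C₀ = D/Vd = 206/103 ≈ 2.000 μg/mL.
Before the 3rd dose, 2 doses have been given. Superposition: Cmin = C₀·(f + f²).
≈ 2.000 × (0.3227 + 0.1041) ≈ 2.000 × 0.4268 ≈ 0.854 μg/mL.

0.9 μg/mL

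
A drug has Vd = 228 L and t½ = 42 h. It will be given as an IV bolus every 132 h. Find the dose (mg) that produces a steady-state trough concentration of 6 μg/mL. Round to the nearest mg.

10715 mg

τ/t½ = 132/42 ≈ 3.1429, so f = (1/2)^(132/42) ≈ 0.113215.
Cmin,ss = (D/Vd)·f/(1−f), so D = Cmin,ss·Vd·(1−f)/f.
D = 6 × 228 × (1−f)/f ≈ 6 × 228 × 7.83275 ≈ 10715.20 mg.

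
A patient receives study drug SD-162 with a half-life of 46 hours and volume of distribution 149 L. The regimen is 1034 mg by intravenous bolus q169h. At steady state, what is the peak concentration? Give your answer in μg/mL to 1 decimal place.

7.5 μg/mL

τ/t½ = 169/46 ≈ 3.6739, so fraction remaining f = (1/2)^(169/46) ≈ 0.0784.
At steady state, accumulation factor R = 1/(1 − e^(−kτ)) ≈ 1.0851.
Single-dose peak C₀ = D/Vd = 1034/149 ≈ 6.940 μg/mL.
Steady-state peak Cmax,ss = C₀·R ≈ 6.940 × 1.0851 ≈ 7.531 μg/mL.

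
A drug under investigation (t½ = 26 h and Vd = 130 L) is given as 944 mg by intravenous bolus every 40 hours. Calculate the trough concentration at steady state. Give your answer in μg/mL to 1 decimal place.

τ/t½ = 40/26 ≈ 1.5385, so fraction remaining f = (1/2)^(40/26) ≈ 0.3443.
Single-dose peak C₀ = D/Vd = 944/130 ≈ 7.262 μg/mL.
Steady-state trough Cmin,ss = C₀·f/(1−f) ≈ 7.262 × 0.3443/0.6557 ≈ 3.813 μg/mL.

3.8 μg/mL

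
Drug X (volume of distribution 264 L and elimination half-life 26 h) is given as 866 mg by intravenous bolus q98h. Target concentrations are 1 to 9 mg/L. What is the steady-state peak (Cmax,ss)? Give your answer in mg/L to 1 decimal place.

k = ln2/t½ = ln2/26 ≈ 0.026660 h⁻¹; fraction remaining f = e^(−kτ) = e^(−0.026660×98) ≈ 0.0733.
Accumulation ratio R = 1/(1 − f) ≈ 1/0.9267 ≈ 1.0791.
Each bolus raises the concentration by D/Vd = 866/264 ≈ 3.280 mg/L.
Steady-state peak Cmax,ss = C₀·R ≈ 3.280 × 1.0791 ≈ 3.539 mg/L.
Peak 3.5 mg/L vs MTC 9 mg/L: below toxic threshold.

3.5 mg/L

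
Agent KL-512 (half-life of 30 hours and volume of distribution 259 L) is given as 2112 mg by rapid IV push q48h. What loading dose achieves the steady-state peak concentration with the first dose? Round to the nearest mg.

3152 mg

f = (1/2)^(48/30) ≈ 0.329877; accumulation ratio R = 1/(1−f) ≈ 1.49226.
Loading dose to hit Cmax,ss on first dose: D_load = D_maint·R ≈ 2112 × 1.49226 ≈ 3151.65 mg.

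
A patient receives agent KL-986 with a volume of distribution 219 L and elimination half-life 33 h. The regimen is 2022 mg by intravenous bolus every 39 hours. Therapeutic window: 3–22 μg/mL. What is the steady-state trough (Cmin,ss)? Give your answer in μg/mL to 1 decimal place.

k = ln2/t½ = ln2/33 ≈ 0.021004 h⁻¹; fraction remaining f = e^(−kτ) = e^(−0.021004×39) ≈ 0.4408.
Single-dose peak C₀ = D/Vd = 2022/219 ≈ 9.233 μg/mL.
Steady-state trough Cmin,ss = C₀·f/(1−f) ≈ 9.233 × 0.4408/0.5592 ≈ 7.278 μg/mL.
Trough 7.3 μg/mL vs MEC 3 μg/mL: adequate.

7.3 μg/mL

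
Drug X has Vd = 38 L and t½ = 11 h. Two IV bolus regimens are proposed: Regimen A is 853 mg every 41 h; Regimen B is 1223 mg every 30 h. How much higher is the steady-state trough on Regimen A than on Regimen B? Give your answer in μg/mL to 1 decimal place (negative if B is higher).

-3.9 μg/mL

Regimen A: f = (1/2)^(41/11) ≈ 0.0755; Cmin,ss = (853/38)·f/(1−f) ≈ 1.833 μg/mL.
Regimen B: f = (1/2)^(30/11) ≈ 0.1510; Cmin,ss = (1223/38)·f/(1−f) ≈ 5.724 μg/mL.
Difference ≈ 1.833 − 5.724 ≈ -3.891 μg/mL.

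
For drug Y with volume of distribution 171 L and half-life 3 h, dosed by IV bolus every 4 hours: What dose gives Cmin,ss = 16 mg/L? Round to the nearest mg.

4158 mg

τ/t½ = 4/3 ≈ 1.3333, so f = (1/2)^(4/3) ≈ 0.396850.
Cmin,ss = (D/Vd)·f/(1−f), so D = Cmin,ss·Vd·(1−f)/f.
D = 16 × 171 × (1−f)/f ≈ 16 × 171 × 1.51984 ≈ 4158.28 mg.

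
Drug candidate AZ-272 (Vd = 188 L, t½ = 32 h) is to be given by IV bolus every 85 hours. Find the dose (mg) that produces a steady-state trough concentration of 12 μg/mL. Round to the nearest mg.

τ/t½ = 85/32 ≈ 2.6562, so f = (1/2)^(85/32) ≈ 0.158631.
Cmin,ss = (D/Vd)·f/(1−f), so D = Cmin,ss·Vd·(1−f)/f.
D = 12 × 188 × (1−f)/f ≈ 12 × 188 × 5.30394 ≈ 11965.69 mg.

11966 mg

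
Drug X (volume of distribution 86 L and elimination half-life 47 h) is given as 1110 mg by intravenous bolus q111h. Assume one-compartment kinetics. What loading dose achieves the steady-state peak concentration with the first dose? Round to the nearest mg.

f = (1/2)^(111/47) ≈ 0.194561; accumulation ratio R = 1/(1−f) ≈ 1.24156.
Loading dose to hit Cmax,ss on first dose: D_load = D_maint·R ≈ 1110 × 1.24156 ≈ 1378.13 mg.

1378 mg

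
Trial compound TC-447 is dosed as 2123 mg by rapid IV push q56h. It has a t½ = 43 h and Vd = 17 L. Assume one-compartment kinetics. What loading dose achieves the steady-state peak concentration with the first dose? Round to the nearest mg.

f = (1/2)^(56/43) ≈ 0.405472; accumulation ratio R = 1/(1−f) ≈ 1.68201.
Loading dose to hit Cmax,ss on first dose: D_load = D_maint·R ≈ 2123 × 1.68201 ≈ 3570.91 mg.

3571 mg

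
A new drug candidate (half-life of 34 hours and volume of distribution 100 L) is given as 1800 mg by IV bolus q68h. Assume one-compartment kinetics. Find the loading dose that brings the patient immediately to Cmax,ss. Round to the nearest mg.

f = (1/2)^(68/34) ≈ 0.250000; accumulation ratio R = 1/(1−f) ≈ 1.33333.
Loading dose to hit Cmax,ss on first dose: D_load = D_maint·R ≈ 1800 × 1.33333 ≈ 2399.99 mg.

2400 mg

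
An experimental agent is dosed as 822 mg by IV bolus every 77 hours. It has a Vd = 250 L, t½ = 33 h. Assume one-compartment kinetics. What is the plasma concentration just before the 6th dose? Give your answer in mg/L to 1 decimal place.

f = (1/2)^(τ/t½) = (1/2)^(77/33) ≈ 0.1984.
C₀ = D/Vd = 822/250 ≈ 3.288 mg/L.
Before the 6th dose, 5 doses have been given. Superposition: Cmin = C₀·(f + f² + … + f^5).
≈ 3.288 × (0.1984 + 0.0394 + 0.0078 + 0.0015 + 0.0003) ≈ 3.288 × 0.2474 ≈ 0.813 mg/L.

0.8 mg/L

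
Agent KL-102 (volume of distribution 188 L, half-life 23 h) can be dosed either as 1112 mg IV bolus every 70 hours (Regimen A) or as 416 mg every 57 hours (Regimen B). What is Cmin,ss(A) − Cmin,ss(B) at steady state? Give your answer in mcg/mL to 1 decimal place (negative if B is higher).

0.3 mcg/mL

Regimen A: f = (1/2)^(70/23) ≈ 0.1213; Cmin,ss = (1112/188)·f/(1−f) ≈ 0.817 mcg/mL.
Regimen B: f = (1/2)^(57/23) ≈ 0.1795; Cmin,ss = (416/188)·f/(1−f) ≈ 0.484 mcg/mL.
Difference ≈ 0.817 − 0.484 ≈ 0.333 mcg/mL.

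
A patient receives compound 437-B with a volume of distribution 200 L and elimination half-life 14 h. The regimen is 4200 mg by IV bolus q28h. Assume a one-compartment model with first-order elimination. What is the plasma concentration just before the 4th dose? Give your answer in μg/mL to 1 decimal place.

6.9 μg/mL

f = (1/2)^(τ/t½) = (1/2)^(28/14) ≈ 0.2500.
C₀ = D/Vd = 4200/200 ≈ 21.000 μg/mL.
Before the 4th dose, 3 doses have been given. Superposition: Cmin = C₀·(f + f² + … + f^3).
≈ 21.000 × (0.2500 + 0.0625 + 0.0156) ≈ 21.000 × 0.3281 ≈ 6.890 μg/mL.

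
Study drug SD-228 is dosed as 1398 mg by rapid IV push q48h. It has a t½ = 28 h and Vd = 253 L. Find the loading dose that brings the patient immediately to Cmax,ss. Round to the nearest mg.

2011 mg

f = (1/2)^(48/28) ≈ 0.304753; accumulation ratio R = 1/(1−f) ≈ 1.43834.
Loading dose to hit Cmax,ss on first dose: D_load = D_maint·R ≈ 1398 × 1.43834 ≈ 2010.80 mg.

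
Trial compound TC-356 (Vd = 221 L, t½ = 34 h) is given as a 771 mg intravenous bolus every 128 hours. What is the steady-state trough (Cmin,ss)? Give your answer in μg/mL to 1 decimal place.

0.3 μg/mL

k = ln2/t½ = ln2/34 ≈ 0.020387 h⁻¹; fraction remaining f = e^(−kτ) = e^(−0.020387×128) ≈ 0.0736.
Accumulation ratio R = 1/(1 − f) ≈ 1/0.9264 ≈ 1.0794.
Each bolus raises the concentration by D/Vd = 771/221 ≈ 3.489 μg/mL.
Steady-state peak Cmax,ss = C₀·R ≈ 3.489 × 1.0794 ≈ 3.766 μg/mL.
Steady-state trough Cmin,ss = Cmax,ss·f ≈ 3.766 × 0.0736 ≈ 0.277 μg/mL.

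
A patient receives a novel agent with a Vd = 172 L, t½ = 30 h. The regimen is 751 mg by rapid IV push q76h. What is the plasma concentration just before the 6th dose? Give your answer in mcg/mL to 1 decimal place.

0.9 mcg/mL

f = (1/2)^(τ/t½) = (1/2)^(76/30) ≈ 0.1727.
C₀ = D/Vd = 751/172 ≈ 4.366 mcg/mL.
Before the 6th dose, 5 doses have been given. Superposition: Cmin = C₀·(f + f² + … + f^5).
≈ 4.366 × (0.1727 + 0.0298 + 0.0052 + 0.0009 + 0.0002) ≈ 4.366 × 0.2088 ≈ 0.912 mcg/mL.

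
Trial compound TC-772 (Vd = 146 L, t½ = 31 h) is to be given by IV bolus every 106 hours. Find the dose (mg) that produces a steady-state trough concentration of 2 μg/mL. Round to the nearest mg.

2832 mg

τ/t½ = 106/31 ≈ 3.4194, so f = (1/2)^(106/31) ≈ 0.093470.
Cmin,ss = (D/Vd)·f/(1−f), so D = Cmin,ss·Vd·(1−f)/f.
D = 2 × 146 × (1−f)/f ≈ 2 × 146 × 9.69862 ≈ 2832.00 mg.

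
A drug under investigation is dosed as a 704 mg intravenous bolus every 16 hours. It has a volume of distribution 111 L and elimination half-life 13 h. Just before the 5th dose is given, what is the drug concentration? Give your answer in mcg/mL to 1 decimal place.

4.6 mcg/mL

f = (1/2)^(τ/t½) = (1/2)^(16/13) ≈ 0.4261.
C₀ = D/Vd = 704/111 ≈ 6.342 mcg/mL.
Before the 5th dose, 4 doses have been given. Superposition: Cmin = C₀·(f + f² + … + f^4).
≈ 6.342 × (0.4261 + 0.1816 + 0.0774 + 0.0330) ≈ 6.342 × 0.7181 ≈ 4.554 mcg/mL.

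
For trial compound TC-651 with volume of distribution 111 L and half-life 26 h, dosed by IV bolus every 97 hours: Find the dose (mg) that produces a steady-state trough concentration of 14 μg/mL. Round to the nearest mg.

19077 mg

τ/t½ = 97/26 ≈ 3.7308, so f = (1/2)^(97/26) ≈ 0.075323.
Cmin,ss = (D/Vd)·f/(1−f), so D = Cmin,ss·Vd·(1−f)/f.
D = 14 × 111 × (1−f)/f ≈ 14 × 111 × 12.27616 ≈ 19077.15 mg.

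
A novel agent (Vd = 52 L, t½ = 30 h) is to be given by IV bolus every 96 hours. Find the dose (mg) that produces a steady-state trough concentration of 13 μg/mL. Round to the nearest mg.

5536 mg

τ/t½ = 96/30 ≈ 3.2, so f = (1/2)^(96/30) ≈ 0.108819.
Cmin,ss = (D/Vd)·f/(1−f), so D = Cmin,ss·Vd·(1−f)/f.
D = 13 × 52 × (1−f)/f ≈ 13 × 52 × 8.18957 ≈ 5536.15 mg.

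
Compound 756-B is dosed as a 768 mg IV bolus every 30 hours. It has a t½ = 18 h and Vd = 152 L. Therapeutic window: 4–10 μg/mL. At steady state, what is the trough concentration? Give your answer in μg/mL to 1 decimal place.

Over one 30-h interval, 30/18 ≈ 1.6667 half-lives elapse, leaving f ≈ 0.3150 of each dose.
Single-dose peak C₀ = D/Vd = 768/152 ≈ 5.053 μg/mL.
Steady-state trough Cmin,ss = C₀·f/(1−f) ≈ 5.053 × 0.3150/0.6850 ≈ 2.324 μg/mL.
Trough 2.3 μg/mL vs MEC 4 μg/mL: subtherapeutic.

2.3 μg/mL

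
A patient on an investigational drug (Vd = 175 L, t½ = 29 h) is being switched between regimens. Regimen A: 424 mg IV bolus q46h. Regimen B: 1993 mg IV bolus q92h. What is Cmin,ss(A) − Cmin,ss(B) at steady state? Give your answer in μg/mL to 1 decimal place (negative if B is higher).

Regimen A: f = (1/2)^(46/29) ≈ 0.3330; Cmin,ss = (424/175)·f/(1−f) ≈ 1.210 μg/mL.
Regimen B: f = (1/2)^(92/29) ≈ 0.1109; Cmin,ss = (1993/175)·f/(1−f) ≈ 1.421 μg/mL.
Difference ≈ 1.210 − 1.421 ≈ -0.211 μg/mL.

-0.2 μg/mL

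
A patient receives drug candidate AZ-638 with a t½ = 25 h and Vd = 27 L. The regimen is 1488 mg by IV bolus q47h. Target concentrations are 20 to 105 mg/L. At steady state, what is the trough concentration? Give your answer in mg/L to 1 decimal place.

20.6 mg/L

Over one 47-h interval, 47/25 ≈ 1.88 half-lives elapse, leaving f ≈ 0.2717 of each dose.
At steady state, accumulation factor R = 1/(1 − e^(−kτ)) ≈ 1.3731.
Each bolus raises the concentration by D/Vd = 1488/27 ≈ 55.111 mg/L.
Steady-state peak Cmax,ss = C₀·R ≈ 55.111 × 1.3731 ≈ 75.673 mg/L.
One interval later, Cmin,ss = Cmax,ss·e^(−kτ) ≈ 75.673 × 0.2717 ≈ 20.560 mg/L.
Trough 20.6 mg/L vs MEC 20 mg/L: adequate.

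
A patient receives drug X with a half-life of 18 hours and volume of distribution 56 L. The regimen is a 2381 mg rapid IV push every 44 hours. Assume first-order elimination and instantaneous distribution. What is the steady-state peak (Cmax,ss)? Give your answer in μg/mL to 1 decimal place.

τ/t½ = 44/18 ≈ 2.4444, so fraction remaining f = (1/2)^(44/18) ≈ 0.1837.
Accumulation ratio R = 1/(1 − f) ≈ 1/0.8163 ≈ 1.2250.
Single-dose peak C₀ = D/Vd = 2381/56 ≈ 42.518 μg/mL.
Steady-state peak Cmax,ss = C₀·R ≈ 42.518 × 1.2250 ≈ 52.085 μg/mL.

52.1 μg/mL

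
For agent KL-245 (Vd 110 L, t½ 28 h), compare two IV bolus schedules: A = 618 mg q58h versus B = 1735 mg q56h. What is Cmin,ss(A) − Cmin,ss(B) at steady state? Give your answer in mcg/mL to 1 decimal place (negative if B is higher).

-3.5 mcg/mL

Regimen A: f = (1/2)^(58/28) ≈ 0.2379; Cmin,ss = (618/110)·f/(1−f) ≈ 1.754 mcg/mL.
Regimen B: f = (1/2)^(56/28) ≈ 0.2500; Cmin,ss = (1735/110)·f/(1−f) ≈ 5.258 mcg/mL.
Difference ≈ 1.754 − 5.258 ≈ -3.504 mcg/mL.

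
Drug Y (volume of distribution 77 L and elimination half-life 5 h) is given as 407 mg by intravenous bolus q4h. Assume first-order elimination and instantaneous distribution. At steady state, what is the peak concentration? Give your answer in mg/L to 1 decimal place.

12.4 mg/L

τ/t½ = 4/5 ≈ 0.8, so fraction remaining f = (1/2)^(4/5) ≈ 0.5743.
Accumulation ratio R = 1/(1 − f) ≈ 1/0.4257 ≈ 2.3491.
Single-dose peak C₀ = D/Vd = 407/77 ≈ 5.286 mg/L.
Cmax,ss = C₀/(1 − f) ≈ 5.286/0.4257 ≈ 12.417 mg/L.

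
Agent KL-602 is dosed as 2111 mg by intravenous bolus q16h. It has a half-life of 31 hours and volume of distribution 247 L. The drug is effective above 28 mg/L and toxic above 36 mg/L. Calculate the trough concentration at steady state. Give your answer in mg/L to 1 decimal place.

Over one 16-h interval, 16/31 ≈ 0.51613 half-lives elapse, leaving f ≈ 0.6992 of each dose.
Single-dose peak C₀ = D/Vd = 2111/247 ≈ 8.547 mg/L.
Steady-state trough Cmin,ss = C₀·f/(1−f) ≈ 8.547 × 0.6992/0.3008 ≈ 19.867 mg/L.
Trough 19.9 mg/L vs MEC 28 mg/L: subtherapeutic.

19.9 mg/L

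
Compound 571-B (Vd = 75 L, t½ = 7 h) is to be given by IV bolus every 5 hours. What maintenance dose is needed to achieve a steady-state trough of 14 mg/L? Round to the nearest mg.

673 mg

τ/t½ = 5/7 ≈ 0.71429, so f = (1/2)^(5/7) ≈ 0.609507.
Cmin,ss = (D/Vd)·f/(1−f), so D = Cmin,ss·Vd·(1−f)/f.
D = 14 × 75 × (1−f)/f ≈ 14 × 75 × 0.64067 ≈ 672.70 mg.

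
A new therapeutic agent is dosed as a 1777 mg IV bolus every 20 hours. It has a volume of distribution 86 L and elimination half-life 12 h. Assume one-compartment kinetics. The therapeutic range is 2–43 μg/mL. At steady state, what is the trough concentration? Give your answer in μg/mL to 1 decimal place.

Over one 20-h interval, 20/12 ≈ 1.6667 half-lives elapse, leaving f ≈ 0.3150 of each dose.
Each bolus raises the concentration by D/Vd = 1777/86 ≈ 20.663 μg/mL.
Steady-state trough Cmin,ss = C₀·f/(1−f) ≈ 20.663 × 0.3150/0.6850 ≈ 9.502 μg/mL.
Trough 9.5 μg/mL vs MEC 2 μg/mL: adequate.

9.5 μg/mL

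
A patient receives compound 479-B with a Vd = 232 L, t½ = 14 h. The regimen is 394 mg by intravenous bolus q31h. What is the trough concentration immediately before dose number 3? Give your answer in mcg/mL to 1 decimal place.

0.4 mcg/mL

f = (1/2)^(τ/t½) = (1/2)^(31/14) ≈ 0.2155.
C₀ = D/Vd = 394/232 ≈ 1.698 mcg/mL.
Before the 3rd dose, 2 doses have been given. Superposition: Cmin = C₀·(f + f²).
≈ 1.698 × (0.2155 + 0.0464) ≈ 1.698 × 0.2619 ≈ 0.445 mcg/mL.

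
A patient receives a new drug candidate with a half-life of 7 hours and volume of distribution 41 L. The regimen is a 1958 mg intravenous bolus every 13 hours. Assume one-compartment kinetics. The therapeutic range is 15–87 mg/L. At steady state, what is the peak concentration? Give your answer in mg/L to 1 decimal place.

66.0 mg/L

k = ln2/t½ = ln2/7 ≈ 0.099021 h⁻¹; fraction remaining f = e^(−kτ) = e^(−0.099021×13) ≈ 0.2760.
At steady state, accumulation factor R = 1/(1 − e^(−kτ)) ≈ 1.3812.
Single-dose peak C₀ = D/Vd = 1958/41 ≈ 47.756 mg/L.
Steady-state peak Cmax,ss = C₀·R ≈ 47.756 × 1.3812 ≈ 65.961 mg/L.
Peak 66.0 mg/L vs MTC 87 mg/L: below toxic threshold.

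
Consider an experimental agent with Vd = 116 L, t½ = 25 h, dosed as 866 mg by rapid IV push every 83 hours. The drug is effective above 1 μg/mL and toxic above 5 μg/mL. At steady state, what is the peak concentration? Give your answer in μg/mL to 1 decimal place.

8.3 μg/mL

k = ln2/t½ = ln2/25 ≈ 0.027726 h⁻¹; fraction remaining f = e^(−kτ) = e^(−0.027726×83) ≈ 0.1001.
At steady state, accumulation factor R = 1/(1 − e^(−kτ)) ≈ 1.1112.
Each bolus raises the concentration by D/Vd = 866/116 ≈ 7.466 μg/mL.
Steady-state peak Cmax,ss = C₀·R ≈ 7.466 × 1.1112 ≈ 8.296 μg/mL.
Peak 8.3 μg/mL vs MTC 5 μg/mL: exceeds toxic threshold.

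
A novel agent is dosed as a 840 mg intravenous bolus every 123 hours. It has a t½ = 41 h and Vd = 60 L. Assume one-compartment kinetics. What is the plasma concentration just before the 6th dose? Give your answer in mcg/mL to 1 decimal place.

2.0 mcg/mL

f = (1/2)^(τ/t½) = (1/2)^(123/41) ≈ 0.1250.
C₀ = D/Vd = 840/60 ≈ 14.000 mcg/mL.
Before the 6th dose, 5 doses have been given. Superposition: Cmin = C₀·(f + f² + … + f^5).
≈ 14.000 × (0.1250 + 0.0156 + 0.0020 + 0.0002 + 0.0000) ≈ 14.000 × 0.1428 ≈ 1.999 mcg/mL.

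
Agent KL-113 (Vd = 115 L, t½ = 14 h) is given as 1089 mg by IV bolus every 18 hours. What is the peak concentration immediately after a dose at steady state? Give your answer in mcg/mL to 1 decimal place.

Over one 18-h interval, 18/14 ≈ 1.2857 half-lives elapse, leaving f ≈ 0.4102 of each dose.
At steady state, accumulation factor R = 1/(1 − e^(−kτ)) ≈ 1.6955.
Each bolus raises the concentration by D/Vd = 1089/115 ≈ 9.470 mcg/mL.
Steady-state peak Cmax,ss = C₀·R ≈ 9.470 × 1.6955 ≈ 16.056 mcg/mL.

16.1 mcg/mL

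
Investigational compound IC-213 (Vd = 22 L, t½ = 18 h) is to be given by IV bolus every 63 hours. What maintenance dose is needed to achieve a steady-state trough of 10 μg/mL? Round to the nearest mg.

τ/t½ = 63/18 ≈ 3.5, so f = (1/2)^(63/18) ≈ 0.088388.
Cmin,ss = (D/Vd)·f/(1−f), so D = Cmin,ss·Vd·(1−f)/f.
D = 10 × 22 × (1−f)/f ≈ 10 × 22 × 10.31375 ≈ 2269.03 mg.

2269 mg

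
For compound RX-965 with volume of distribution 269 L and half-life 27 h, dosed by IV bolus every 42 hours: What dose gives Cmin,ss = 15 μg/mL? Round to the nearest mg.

7826 mg

τ/t½ = 42/27 ≈ 1.5556, so f = (1/2)^(42/27) ≈ 0.340198.
Cmin,ss = (D/Vd)·f/(1−f), so D = Cmin,ss·Vd·(1−f)/f.
D = 15 × 269 × (1−f)/f ≈ 15 × 269 × 1.93946 ≈ 7825.72 mg.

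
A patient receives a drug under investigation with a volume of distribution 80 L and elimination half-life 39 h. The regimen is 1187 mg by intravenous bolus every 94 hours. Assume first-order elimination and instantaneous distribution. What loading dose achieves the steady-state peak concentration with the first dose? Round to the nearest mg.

1462 mg

f = (1/2)^(94/39) ≈ 0.188122; accumulation ratio R = 1/(1−f) ≈ 1.23171.
Loading dose to hit Cmax,ss on first dose: D_load = D_maint·R ≈ 1187 × 1.23171 ≈ 1462.04 mg.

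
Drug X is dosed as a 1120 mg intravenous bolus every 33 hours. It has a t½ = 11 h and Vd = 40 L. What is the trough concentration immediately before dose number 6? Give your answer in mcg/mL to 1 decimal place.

4.0 mcg/mL

f = (1/2)^(τ/t½) = (1/2)^(33/11) ≈ 0.1250.
C₀ = D/Vd = 1120/40 ≈ 28.000 mcg/mL.
Before the 6th dose, 5 doses have been given. Superposition: Cmin = C₀·(f + f² + … + f^5).
≈ 28.000 × (0.1250 + 0.0156 + 0.0020 + 0.0002 + 0.0000) ≈ 28.000 × 0.1428 ≈ 3.998 mcg/mL.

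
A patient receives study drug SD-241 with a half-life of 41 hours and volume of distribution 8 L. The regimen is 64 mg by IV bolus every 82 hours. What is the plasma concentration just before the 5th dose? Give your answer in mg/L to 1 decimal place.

2.7 mg/L

f = (1/2)^(τ/t½) = (1/2)^(82/41) ≈ 0.2500.
C₀ = D/Vd = 64/8 ≈ 8.000 mg/L.
Before the 5th dose, 4 doses have been given. Superposition: Cmin = C₀·(f + f² + … + f^4).
≈ 8.000 × (0.2500 + 0.0625 + 0.0156 + 0.0039) ≈ 8.000 × 0.3320 ≈ 2.656 mg/L.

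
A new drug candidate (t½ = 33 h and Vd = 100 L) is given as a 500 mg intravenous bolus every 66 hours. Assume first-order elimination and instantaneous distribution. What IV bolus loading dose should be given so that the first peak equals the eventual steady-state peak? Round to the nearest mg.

f = (1/2)^(66/33) ≈ 0.250000; accumulation ratio R = 1/(1−f) ≈ 1.33333.
Loading dose to hit Cmax,ss on first dose: D_load = D_maint·R ≈ 500 × 1.33333 ≈ 666.66 mg.

667 mg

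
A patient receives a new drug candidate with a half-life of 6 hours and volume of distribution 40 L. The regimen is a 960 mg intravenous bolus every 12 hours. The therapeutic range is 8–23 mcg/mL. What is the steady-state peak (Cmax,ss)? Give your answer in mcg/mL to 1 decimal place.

32.0 mcg/mL

The dosing interval is 2 half-lives, so f = 2^(−2) = 0.25.
At steady state, R = 1/(1 − 0.25) = 4/3.
Single-dose peak C₀ = D/Vd = 960/40 = 24 mcg/mL.
Steady-state peak Cmax,ss = C₀·R = 24 × 4/3 ≈ 32.000 mcg/mL.
Peak 32.0 mcg/mL vs MTC 23 mcg/mL: exceeds toxic threshold.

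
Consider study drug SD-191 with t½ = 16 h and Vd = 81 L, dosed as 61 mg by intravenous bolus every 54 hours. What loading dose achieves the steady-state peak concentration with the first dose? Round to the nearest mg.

f = (1/2)^(54/16) ≈ 0.096388; accumulation ratio R = 1/(1−f) ≈ 1.10667.
Loading dose to hit Cmax,ss on first dose: D_load = D_maint·R ≈ 61 × 1.10667 ≈ 67.51 mg.

68 mg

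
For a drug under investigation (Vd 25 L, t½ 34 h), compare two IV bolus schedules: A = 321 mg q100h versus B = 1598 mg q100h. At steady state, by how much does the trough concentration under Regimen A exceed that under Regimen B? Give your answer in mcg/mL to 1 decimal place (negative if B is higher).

Regimen A: f = (1/2)^(100/34) ≈ 0.1302; Cmin,ss = (321/25)·f/(1−f) ≈ 1.922 mcg/mL.
Regimen B: f = (1/2)^(100/34) ≈ 0.1302; Cmin,ss = (1598/25)·f/(1−f) ≈ 9.568 mcg/mL.
Difference ≈ 1.922 − 9.568 ≈ -7.646 mcg/mL.

-7.6 mcg/mL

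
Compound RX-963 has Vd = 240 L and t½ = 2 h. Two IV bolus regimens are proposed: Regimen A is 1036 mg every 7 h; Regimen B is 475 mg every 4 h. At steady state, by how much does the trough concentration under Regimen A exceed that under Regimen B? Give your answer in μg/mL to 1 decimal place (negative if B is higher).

Regimen A: f = (1/2)^(7/2) ≈ 0.0884; Cmin,ss = (1036/240)·f/(1−f) ≈ 0.419 μg/mL.
Regimen B: f = (1/2)^(4/2) ≈ 0.2500; Cmin,ss = (475/240)·f/(1−f) ≈ 0.660 μg/mL.
Difference ≈ 0.419 − 0.660 ≈ -0.241 μg/mL.

-0.2 μg/mL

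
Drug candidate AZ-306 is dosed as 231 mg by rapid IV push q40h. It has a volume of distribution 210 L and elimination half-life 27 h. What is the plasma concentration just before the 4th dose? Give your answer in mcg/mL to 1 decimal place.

0.6 mcg/mL

f = (1/2)^(τ/t½) = (1/2)^(40/27) ≈ 0.3581.
C₀ = D/Vd = 231/210 ≈ 1.100 mcg/mL.
Before the 4th dose, 3 doses have been given. Superposition: Cmin = C₀·(f + f² + … + f^3).
≈ 1.100 × (0.3581 + 0.1282 + 0.0459) ≈ 1.100 × 0.5322 ≈ 0.585 mcg/mL.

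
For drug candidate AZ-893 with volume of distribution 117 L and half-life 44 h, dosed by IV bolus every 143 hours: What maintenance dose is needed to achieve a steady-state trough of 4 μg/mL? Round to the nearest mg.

τ/t½ = 143/44 ≈ 3.25, so f = (1/2)^(143/44) ≈ 0.105112.
Cmin,ss = (D/Vd)·f/(1−f), so D = Cmin,ss·Vd·(1−f)/f.
D = 4 × 117 × (1−f)/f ≈ 4 × 117 × 8.51366 ≈ 3984.39 mg.

3984 mg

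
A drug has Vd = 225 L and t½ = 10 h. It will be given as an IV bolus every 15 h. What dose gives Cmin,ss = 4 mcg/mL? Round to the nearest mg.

τ/t½ = 15/10 ≈ 1.5, so f = (1/2)^(15/10) ≈ 0.353553.
Cmin,ss = (D/Vd)·f/(1−f), so D = Cmin,ss·Vd·(1−f)/f.
D = 4 × 225 × (1−f)/f ≈ 4 × 225 × 1.82843 ≈ 1645.59 mg.

1646 mg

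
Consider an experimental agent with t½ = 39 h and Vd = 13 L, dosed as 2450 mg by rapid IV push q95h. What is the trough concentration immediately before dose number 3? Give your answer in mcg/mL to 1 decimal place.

41.3 mcg/mL

f = (1/2)^(τ/t½) = (1/2)^(95/39) ≈ 0.1848.
C₀ = D/Vd = 2450/13 ≈ 188.462 mcg/mL.
Before the 3rd dose, 2 doses have been given. Superposition: Cmin = C₀·(f + f²).
≈ 188.462 × (0.1848 + 0.0342) ≈ 188.462 × 0.2190 ≈ 41.273 mcg/mL.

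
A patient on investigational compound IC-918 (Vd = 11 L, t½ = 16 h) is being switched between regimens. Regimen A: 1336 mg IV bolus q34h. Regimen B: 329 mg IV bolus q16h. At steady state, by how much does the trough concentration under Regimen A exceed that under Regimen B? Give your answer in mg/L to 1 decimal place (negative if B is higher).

6.2 mg/L

Regimen A: f = (1/2)^(34/16) ≈ 0.2293; Cmin,ss = (1336/11)·f/(1−f) ≈ 36.135 mg/L.
Regimen B: f = (1/2)^(16/16) ≈ 0.5000; Cmin,ss = (329/11)·f/(1−f) ≈ 29.909 mg/L.
Difference ≈ 36.135 − 29.909 ≈ 6.226 mg/L.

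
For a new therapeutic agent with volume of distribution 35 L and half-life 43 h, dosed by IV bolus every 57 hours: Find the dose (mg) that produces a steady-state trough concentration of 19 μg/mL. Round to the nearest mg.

1002 mg

τ/t½ = 57/43 ≈ 1.3256, so f = (1/2)^(57/43) ≈ 0.398988.
Cmin,ss = (D/Vd)·f/(1−f), so D = Cmin,ss·Vd·(1−f)/f.
D = 19 × 35 × (1−f)/f ≈ 19 × 35 × 1.50634 ≈ 1001.72 mg.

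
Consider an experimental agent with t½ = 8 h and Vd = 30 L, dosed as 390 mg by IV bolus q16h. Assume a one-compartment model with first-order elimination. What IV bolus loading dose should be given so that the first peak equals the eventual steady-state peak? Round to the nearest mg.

520 mg

f = (1/2)^(16/8) ≈ 0.250000; accumulation ratio R = 1/(1−f) ≈ 1.33333.
Loading dose to hit Cmax,ss on first dose: D_load = D_maint·R ≈ 390 × 1.33333 ≈ 520.00 mg.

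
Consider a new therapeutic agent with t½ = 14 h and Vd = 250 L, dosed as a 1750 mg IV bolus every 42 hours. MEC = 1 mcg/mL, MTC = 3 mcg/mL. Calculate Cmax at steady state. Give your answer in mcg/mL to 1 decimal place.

τ = 42 h = 3 half-lives, so f = (1/2)^3 = 0.125.
At steady state, R = 1/(1 − 0.125) = 8/7.
Single-dose peak C₀ = D/Vd = 1750/250 = 7 mcg/mL.
Steady-state peak Cmax,ss = C₀·R = 7 × 8/7 ≈ 8.000 mcg/mL.
Peak 8.0 mcg/mL vs MTC 3 mcg/mL: exceeds toxic threshold.

8.0 mcg/mL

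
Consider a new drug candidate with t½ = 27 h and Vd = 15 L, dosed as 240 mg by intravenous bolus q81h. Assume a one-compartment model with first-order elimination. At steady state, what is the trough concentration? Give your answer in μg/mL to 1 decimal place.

τ = 81 h = 3 half-lives, so f = (1/2)^3 = 0.125.
Accumulation ratio R = 1/(1 − f) = 1/0.875 = 8/7.
Single-dose peak C₀ = D/Vd = 240/15 = 16 μg/mL.
Steady-state peak Cmax,ss = C₀·R = 16 × 8/7 ≈ 18.286 μg/mL.
Steady-state trough Cmin,ss = Cmax,ss·f ≈ 18.286 × 0.125 ≈ 2.286 μg/mL.

2.3 μg/mL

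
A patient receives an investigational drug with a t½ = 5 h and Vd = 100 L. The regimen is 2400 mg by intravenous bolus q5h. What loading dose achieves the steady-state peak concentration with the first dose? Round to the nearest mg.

4800 mg

f = (1/2)^(5/5) ≈ 0.500000; accumulation ratio R = 1/(1−f) ≈ 2.00000.
Loading dose to hit Cmax,ss on first dose: D_load = D_maint·R ≈ 2400 × 2.00000 ≈ 4800.00 mg.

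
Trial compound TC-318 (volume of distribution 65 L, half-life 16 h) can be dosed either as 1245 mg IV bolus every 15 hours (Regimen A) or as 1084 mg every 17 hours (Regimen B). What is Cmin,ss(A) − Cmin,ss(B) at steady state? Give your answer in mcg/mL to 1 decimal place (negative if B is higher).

5.6 mcg/mL

Regimen A: f = (1/2)^(15/16) ≈ 0.5221; Cmin,ss = (1245/65)·f/(1−f) ≈ 20.925 mcg/mL.
Regimen B: f = (1/2)^(17/16) ≈ 0.4788; Cmin,ss = (1084/65)·f/(1−f) ≈ 15.320 mcg/mL.
Difference ≈ 20.925 − 15.320 ≈ 5.605 mcg/mL.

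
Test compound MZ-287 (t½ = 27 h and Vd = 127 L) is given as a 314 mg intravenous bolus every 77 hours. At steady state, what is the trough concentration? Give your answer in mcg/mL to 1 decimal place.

0.4 mcg/mL

τ/t½ = 77/27 ≈ 2.8519, so fraction remaining f = (1/2)^(77/27) ≈ 0.1385.
Single-dose peak C₀ = D/Vd = 314/127 ≈ 2.472 mcg/mL.
Steady-state trough Cmin,ss = C₀·f/(1−f) ≈ 2.472 × 0.1385/0.8615 ≈ 0.397 mcg/mL.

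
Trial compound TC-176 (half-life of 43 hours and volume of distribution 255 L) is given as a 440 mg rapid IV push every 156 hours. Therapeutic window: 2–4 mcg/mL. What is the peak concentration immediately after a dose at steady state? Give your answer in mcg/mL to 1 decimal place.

k = ln2/t½ = ln2/43 ≈ 0.016120 h⁻¹; fraction remaining f = e^(−kτ) = e^(−0.016120×156) ≈ 0.0809.
Accumulation ratio R = 1/(1 − f) ≈ 1/0.9191 ≈ 1.0880.
Each bolus raises the concentration by D/Vd = 440/255 ≈ 1.725 mcg/mL.
Cmax,ss = C₀/(1 − f) ≈ 1.725/0.9191 ≈ 1.877 mcg/mL.
Peak 1.9 mcg/mL vs MTC 4 mcg/mL: below toxic threshold.

1.9 mcg/mL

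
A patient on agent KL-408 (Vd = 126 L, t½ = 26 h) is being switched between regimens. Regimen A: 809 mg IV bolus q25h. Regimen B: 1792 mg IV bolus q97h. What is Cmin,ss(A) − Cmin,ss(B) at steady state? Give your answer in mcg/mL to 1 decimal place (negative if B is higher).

Regimen A: f = (1/2)^(25/26) ≈ 0.5135; Cmin,ss = (809/126)·f/(1−f) ≈ 6.777 mcg/mL.
Regimen B: f = (1/2)^(97/26) ≈ 0.0753; Cmin,ss = (1792/126)·f/(1−f) ≈ 1.158 mcg/mL.
Difference ≈ 6.777 − 1.158 ≈ 5.619 mcg/mL.

5.6 mcg/mL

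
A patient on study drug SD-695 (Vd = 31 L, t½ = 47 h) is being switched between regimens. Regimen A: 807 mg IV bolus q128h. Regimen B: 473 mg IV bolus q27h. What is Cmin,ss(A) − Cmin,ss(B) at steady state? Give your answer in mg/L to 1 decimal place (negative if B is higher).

Regimen A: f = (1/2)^(128/47) ≈ 0.1514; Cmin,ss = (807/31)·f/(1−f) ≈ 4.644 mg/L.
Regimen B: f = (1/2)^(27/47) ≈ 0.6715; Cmin,ss = (473/31)·f/(1−f) ≈ 31.190 mg/L.
Difference ≈ 4.644 − 31.190 ≈ -26.546 mg/L.

-26.5 mg/L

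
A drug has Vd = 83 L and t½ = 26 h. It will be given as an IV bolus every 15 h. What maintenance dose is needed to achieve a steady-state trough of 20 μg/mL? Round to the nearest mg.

τ/t½ = 15/26 ≈ 0.57692, so f = (1/2)^(15/26) ≈ 0.670392.
Cmin,ss = (D/Vd)·f/(1−f), so D = Cmin,ss·Vd·(1−f)/f.
D = 20 × 83 × (1−f)/f ≈ 20 × 83 × 0.49166 ≈ 816.16 mg.

816 mg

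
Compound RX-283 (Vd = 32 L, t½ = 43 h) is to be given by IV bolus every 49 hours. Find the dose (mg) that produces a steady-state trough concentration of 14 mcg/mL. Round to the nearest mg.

τ/t½ = 49/43 ≈ 1.1395, so f = (1/2)^(49/43) ≈ 0.453906.
Cmin,ss = (D/Vd)·f/(1−f), so D = Cmin,ss·Vd·(1−f)/f.
D = 14 × 32 × (1−f)/f ≈ 14 × 32 × 1.20310 ≈ 538.99 mg.

539 mg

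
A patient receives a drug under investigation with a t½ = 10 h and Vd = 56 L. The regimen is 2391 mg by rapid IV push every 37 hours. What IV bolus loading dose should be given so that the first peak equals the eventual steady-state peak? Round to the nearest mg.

2590 mg

f = (1/2)^(37/10) ≈ 0.076947; accumulation ratio R = 1/(1−f) ≈ 1.08336.
Loading dose to hit Cmax,ss on first dose: D_load = D_maint·R ≈ 2391 × 1.08336 ≈ 2590.31 mg.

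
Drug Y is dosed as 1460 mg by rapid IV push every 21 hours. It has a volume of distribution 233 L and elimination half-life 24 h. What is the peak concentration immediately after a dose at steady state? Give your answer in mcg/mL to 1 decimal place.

13.8 mcg/mL

τ/t½ = 21/24 ≈ 0.875, so fraction remaining f = (1/2)^(21/24) ≈ 0.5453.
Accumulation ratio R = 1/(1 − f) ≈ 1/0.4547 ≈ 2.1993.
Each bolus raises the concentration by D/Vd = 1460/233 ≈ 6.266 mcg/mL.
Steady-state peak Cmax,ss = C₀·R ≈ 6.266 × 2.1993 ≈ 13.781 mcg/mL.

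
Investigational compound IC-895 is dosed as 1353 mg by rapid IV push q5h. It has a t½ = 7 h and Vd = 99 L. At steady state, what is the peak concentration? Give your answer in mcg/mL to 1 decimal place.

τ/t½ = 5/7 ≈ 0.71429, so fraction remaining f = (1/2)^(5/7) ≈ 0.6095.
Accumulation ratio R = 1/(1 − f) ≈ 1/0.3905 ≈ 2.5608.
Single-dose peak C₀ = D/Vd = 1353/99 ≈ 13.667 mcg/mL.
Steady-state peak Cmax,ss = C₀·R ≈ 13.667 × 2.5608 ≈ 34.998 mcg/mL.

35.0 mcg/mL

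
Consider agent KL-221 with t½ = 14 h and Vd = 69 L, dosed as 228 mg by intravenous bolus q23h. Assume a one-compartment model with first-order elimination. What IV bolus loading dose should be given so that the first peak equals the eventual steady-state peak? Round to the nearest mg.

f = (1/2)^(23/14) ≈ 0.320222; accumulation ratio R = 1/(1−f) ≈ 1.47107.
Loading dose to hit Cmax,ss on first dose: D_load = D_maint·R ≈ 228 × 1.47107 ≈ 335.40 mg.

335 mg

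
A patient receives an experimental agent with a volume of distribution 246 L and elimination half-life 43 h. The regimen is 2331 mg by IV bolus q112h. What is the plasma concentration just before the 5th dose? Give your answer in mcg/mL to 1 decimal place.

1.9 mcg/mL

f = (1/2)^(τ/t½) = (1/2)^(112/43) ≈ 0.1644.
C₀ = D/Vd = 2331/246 ≈ 9.476 mcg/mL.
Before the 5th dose, 4 doses have been given. Superposition: Cmin = C₀·(f + f² + … + f^4).
≈ 9.476 × (0.1644 + 0.0270 + 0.0044 + 0.0007) ≈ 9.476 × 0.1965 ≈ 1.862 mcg/mL.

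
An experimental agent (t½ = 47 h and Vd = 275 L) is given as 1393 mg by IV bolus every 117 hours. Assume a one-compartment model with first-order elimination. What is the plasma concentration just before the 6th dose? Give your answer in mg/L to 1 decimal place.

f = (1/2)^(τ/t½) = (1/2)^(117/47) ≈ 0.1781.
C₀ = D/Vd = 1393/275 ≈ 5.065 mg/L.
Before the 6th dose, 5 doses have been given. Superposition: Cmin = C₀·(f + f² + … + f^5).
≈ 5.065 × (0.1781 + 0.0317 + 0.0056 + 0.0010 + 0.0002) ≈ 5.065 × 0.2166 ≈ 1.097 mg/L.

1.1 mg/L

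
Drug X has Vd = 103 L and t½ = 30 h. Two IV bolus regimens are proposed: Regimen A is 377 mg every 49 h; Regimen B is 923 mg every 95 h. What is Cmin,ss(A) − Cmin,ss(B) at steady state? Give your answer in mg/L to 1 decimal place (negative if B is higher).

Regimen A: f = (1/2)^(49/30) ≈ 0.3223; Cmin,ss = (377/103)·f/(1−f) ≈ 1.741 mg/L.
Regimen B: f = (1/2)^(95/30) ≈ 0.1114; Cmin,ss = (923/103)·f/(1−f) ≈ 1.123 mg/L.
Difference ≈ 1.741 − 1.123 ≈ 0.618 mg/L.

0.6 mg/L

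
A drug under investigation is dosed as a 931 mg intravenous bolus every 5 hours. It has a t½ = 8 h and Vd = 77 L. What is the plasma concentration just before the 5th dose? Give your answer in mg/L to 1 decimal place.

f = (1/2)^(τ/t½) = (1/2)^(5/8) ≈ 0.6484.
C₀ = D/Vd = 931/77 ≈ 12.091 mg/L.
Before the 5th dose, 4 doses have been given. Superposition: Cmin = C₀·(f + f² + … + f^4).
≈ 12.091 × (0.6484 + 0.4204 + 0.2726 + 0.1768) ≈ 12.091 × 1.5182 ≈ 18.357 mg/L.

18.4 mg/L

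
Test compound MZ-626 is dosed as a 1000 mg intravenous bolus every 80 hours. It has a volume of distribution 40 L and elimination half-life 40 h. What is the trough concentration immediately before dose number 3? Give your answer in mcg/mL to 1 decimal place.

f = (1/2)^(τ/t½) = (1/2)^(80/40) ≈ 0.2500.
C₀ = D/Vd = 1000/40 ≈ 25.000 mcg/mL.
Before the 3rd dose, 2 doses have been given. Superposition: Cmin = C₀·(f + f²).
≈ 25.000 × (0.2500 + 0.0625) ≈ 25.000 × 0.3125 ≈ 7.812 mcg/mL.

7.8 mcg/mL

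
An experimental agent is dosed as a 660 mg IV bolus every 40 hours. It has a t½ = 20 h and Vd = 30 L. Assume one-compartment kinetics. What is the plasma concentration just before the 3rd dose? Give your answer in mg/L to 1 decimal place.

6.9 mg/L

f = (1/2)^(τ/t½) = (1/2)^(40/20) ≈ 0.2500.
C₀ = D/Vd = 660/30 ≈ 22.000 mg/L.
Before the 3rd dose, 2 doses have been given. Superposition: Cmin = C₀·(f + f²).
≈ 22.000 × (0.2500 + 0.0625) ≈ 22.000 × 0.3125 ≈ 6.875 mg/L.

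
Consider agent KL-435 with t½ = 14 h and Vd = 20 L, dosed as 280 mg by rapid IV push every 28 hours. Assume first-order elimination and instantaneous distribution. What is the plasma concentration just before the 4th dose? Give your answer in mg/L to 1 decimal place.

4.6 mg/L

f = (1/2)^(τ/t½) = (1/2)^(28/14) ≈ 0.2500.
C₀ = D/Vd = 280/20 ≈ 14.000 mg/L.
Before the 4th dose, 3 doses have been given. Superposition: Cmin = C₀·(f + f² + … + f^3).
≈ 14.000 × (0.2500 + 0.0625 + 0.0156) ≈ 14.000 × 0.3281 ≈ 4.593 mg/L.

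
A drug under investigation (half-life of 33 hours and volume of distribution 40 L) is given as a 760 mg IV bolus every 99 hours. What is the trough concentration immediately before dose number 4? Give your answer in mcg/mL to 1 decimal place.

2.7 mcg/mL

f = (1/2)^(τ/t½) = (1/2)^(99/33) ≈ 0.1250.
C₀ = D/Vd = 760/40 ≈ 19.000 mcg/mL.
Before the 4th dose, 3 doses have been given. Superposition: Cmin = C₀·(f + f² + … + f^3).
≈ 19.000 × (0.1250 + 0.0156 + 0.0020) ≈ 19.000 × 0.1426 ≈ 2.709 mcg/mL.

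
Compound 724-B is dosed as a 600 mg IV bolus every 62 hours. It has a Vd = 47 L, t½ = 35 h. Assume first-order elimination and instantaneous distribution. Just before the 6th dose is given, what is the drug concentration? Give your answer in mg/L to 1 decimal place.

f = (1/2)^(τ/t½) = (1/2)^(62/35) ≈ 0.2929.
C₀ = D/Vd = 600/47 ≈ 12.766 mg/L.
Before the 6th dose, 5 doses have been given. Superposition: Cmin = C₀·(f + f² + … + f^5).
≈ 12.766 × (0.2929 + 0.0858 + 0.0251 + 0.0074 + 0.0022) ≈ 12.766 × 0.4134 ≈ 5.277 mg/L.

5.3 mg/L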